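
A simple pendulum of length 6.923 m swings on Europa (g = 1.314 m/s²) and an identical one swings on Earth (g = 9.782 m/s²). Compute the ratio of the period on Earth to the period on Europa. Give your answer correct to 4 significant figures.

0.3665

T ∝ 1/√g, so T₂/T₁ = √(g₁/g₂) = √(1.314/9.782) = 0.3665.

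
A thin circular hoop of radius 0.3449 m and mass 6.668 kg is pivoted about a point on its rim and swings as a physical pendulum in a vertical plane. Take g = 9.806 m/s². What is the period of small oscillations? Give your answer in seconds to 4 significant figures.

I_cm = mr² = 0.79320 kg·m². The pivot is at distance d = 0.3449 m from the centre of mass.
By the parallel-axis theorem, I = I_cm + md² = 0.79320 + 0.79320 = 1.5864 kg·m².
T = 2π√(I/(mgd)) = 2π√(1.5864/(6.668 × 9.806 × 0.3449)) = 1.666 s.

1.666 s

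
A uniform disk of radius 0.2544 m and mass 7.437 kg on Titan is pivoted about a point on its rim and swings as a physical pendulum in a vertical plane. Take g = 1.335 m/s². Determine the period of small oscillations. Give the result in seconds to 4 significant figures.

3.359 s

I_cm = ½mr² = 0.24066 kg·m². The pivot is at distance d = 0.2544 m from the centre of mass.
By the parallel-axis theorem, I = I_cm + md² = 0.24066 + 0.48132 = 0.72198 kg·m².
T = 2π√(I/(mgd)) = 2π√(0.72198/(7.437 × 1.335 × 0.2544)) = 3.359 s.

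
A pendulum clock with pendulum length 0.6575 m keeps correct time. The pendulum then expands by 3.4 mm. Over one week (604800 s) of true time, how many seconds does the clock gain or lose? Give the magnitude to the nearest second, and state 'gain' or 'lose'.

T ∝ √L, so T'/T = √(0.66090/0.6575) = 1.00258.
In 604800 s of true time the clock registers 604800/1.00258 = 603242.3 s, so it loses 1558 s.

lose 1558 s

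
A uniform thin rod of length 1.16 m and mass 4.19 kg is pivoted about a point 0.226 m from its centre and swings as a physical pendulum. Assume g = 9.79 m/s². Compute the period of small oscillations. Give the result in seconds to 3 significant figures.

For a physical pendulum T = 2π√(I/(mgd)), with d = 0.2260 m from pivot to centre of mass.
I_cm = mL²/12 = 4.19 × 1.16²/12 = 0.4698 kg·m²; I = I_cm + md² = 0.4698 + 4.19 × 0.2260² = 0.6838 kg·m².
T = 2π√(0.6838/(4.19 × 9.79 × 0.2260)) = 1.71 s.

1.71 s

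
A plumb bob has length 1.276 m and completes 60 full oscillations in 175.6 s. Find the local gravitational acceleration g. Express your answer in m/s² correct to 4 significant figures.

T = 175.6/60 = 2.9267 s.
From T = 2π√(L/g), g = 4π²L/T² = 4π² × 1.276/2.9267² = 5.881 m/s².

5.881 m/s²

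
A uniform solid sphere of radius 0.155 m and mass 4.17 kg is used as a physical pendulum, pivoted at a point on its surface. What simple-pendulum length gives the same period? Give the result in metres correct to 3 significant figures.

The equivalent simple-pendulum length is L_eq = I/(md), where I is about the pivot and d = 0.1550 m.
I_cm = (2/5)mR² = 0.04007 kg·m², so I = I_cm + md² = 0.04007 + 0.1002 = 0.1403 kg·m².
L_eq = 0.1403/(4.17 × 0.1550) = 0.217 m.

0.217 m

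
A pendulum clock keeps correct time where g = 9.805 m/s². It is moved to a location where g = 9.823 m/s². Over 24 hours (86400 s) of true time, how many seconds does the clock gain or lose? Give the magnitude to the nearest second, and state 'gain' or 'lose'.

gain 79 s

The clock's period scales as T ∝ 1/√g, so T'/T = √(9.805/9.823) = 0.999083.
In 86400 s of true time the clock registers 86400/0.999083 = 86479.3 s, so it gains 79 s.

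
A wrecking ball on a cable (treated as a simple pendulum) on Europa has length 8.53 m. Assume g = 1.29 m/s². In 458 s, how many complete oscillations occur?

28

T = 2π√(L/g) = 2π√(8.53/1.29) = 16.16 s.
Number of complete oscillations = ⌊458/16.16⌋ = ⌊28.35⌋ = 28.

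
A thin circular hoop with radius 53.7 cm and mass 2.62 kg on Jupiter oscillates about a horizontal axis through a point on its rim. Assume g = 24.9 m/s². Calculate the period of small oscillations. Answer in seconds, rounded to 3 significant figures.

I_cm = mr² = 0.7555 kg·m². The pivot is at distance d = 0.537 m from the centre of mass.
By the parallel-axis theorem, I = I_cm + md² = 0.7555 + 0.7555 = 1.511 kg·m².
T = 2π√(I/(mgd)) = 2π√(1.511/(2.62 × 24.9 × 0.537)) = 1.30 s.

1.30 s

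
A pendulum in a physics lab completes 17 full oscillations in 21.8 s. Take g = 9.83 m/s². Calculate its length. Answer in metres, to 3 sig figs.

T = 21.8/17 = 1.282 s.
From T = 2π√(L/g), L = gT²/(4π²) = 9.83 × 1.282²/(4π²) = 0.409 m.

0.409 m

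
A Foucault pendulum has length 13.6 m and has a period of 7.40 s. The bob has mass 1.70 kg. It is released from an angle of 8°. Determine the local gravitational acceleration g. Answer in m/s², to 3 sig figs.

9.80 m/s²

From T = 2π√(L/g), g = 4π²L/T² = 4π² × 13.6/7.400² = 9.80 m/s².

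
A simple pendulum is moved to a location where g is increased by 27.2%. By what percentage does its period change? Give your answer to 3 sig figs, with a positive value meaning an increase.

-11.3%

T ∝ 1/√g, so T'/T = 1/√(1.272) = 0.8867.
Percentage change in T = (0.8867 − 1) × 100% = -11.3%.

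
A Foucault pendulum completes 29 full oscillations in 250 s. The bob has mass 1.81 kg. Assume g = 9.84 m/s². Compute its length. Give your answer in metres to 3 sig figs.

18.5 m

T = 250/29 = 8.621 s.
From T = 2π√(L/g), L = gT²/(4π²) = 9.84 × 8.621²/(4π²) = 18.5 m.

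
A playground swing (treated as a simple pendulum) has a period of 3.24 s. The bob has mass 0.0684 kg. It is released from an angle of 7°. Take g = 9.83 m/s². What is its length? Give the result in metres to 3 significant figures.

2.61 m

From T = 2π√(L/g), L = gT²/(4π²) = 9.83 × 3.240²/(4π²) = 2.61 m.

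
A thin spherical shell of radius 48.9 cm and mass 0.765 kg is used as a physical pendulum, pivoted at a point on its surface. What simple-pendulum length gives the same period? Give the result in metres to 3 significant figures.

0.815 m

The equivalent simple-pendulum length is L_eq = I/(md), where I is about the pivot and d = 0.4890 m.
I_cm = (2/3)mR² = 0.1220 kg·m², so I = I_cm + md² = 0.1220 + 0.1829 = 0.3049 kg·m².
L_eq = 0.3049/(0.765 × 0.4890) = 0.815 m.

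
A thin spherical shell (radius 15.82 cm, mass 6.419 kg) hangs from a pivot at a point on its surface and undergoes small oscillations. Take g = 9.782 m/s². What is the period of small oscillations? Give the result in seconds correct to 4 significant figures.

1.032 s

I_cm = (2/3)mr² = 0.10710 kg·m². The pivot is at distance d = 0.1582 m from the centre of mass.
By the parallel-axis theorem, I = I_cm + md² = 0.10710 + 0.16065 = 0.26775 kg·m².
T = 2π√(I/(mgd)) = 2π√(0.26775/(6.419 × 9.782 × 0.1582)) = 1.032 s.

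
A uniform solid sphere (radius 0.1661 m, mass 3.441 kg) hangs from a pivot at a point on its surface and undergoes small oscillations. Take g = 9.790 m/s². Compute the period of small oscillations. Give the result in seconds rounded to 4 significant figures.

0.9684 s

I_cm = (2/5)mr² = 0.037974 kg·m². The pivot is at distance d = 0.1661 m from the centre of mass.
By the parallel-axis theorem, I = I_cm + md² = 0.037974 + 0.094934 = 0.13291 kg·m².
T = 2π√(I/(mgd)) = 2π√(0.13291/(3.441 × 9.790 × 0.1661)) = 0.9684 s.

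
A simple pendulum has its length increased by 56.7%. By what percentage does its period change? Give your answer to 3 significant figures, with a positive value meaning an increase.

25.2%

T ∝ √L, so T'/T = √(1.567) = 1.252.
Percentage change in T = (1.252 − 1) × 100% = 25.2%.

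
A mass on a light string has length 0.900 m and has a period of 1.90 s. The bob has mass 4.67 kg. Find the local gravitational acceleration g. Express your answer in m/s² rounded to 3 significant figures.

From T = 2π√(L/g), g = 4π²L/T² = 4π² × 0.900/1.900² = 9.84 m/s².

9.84 m/s²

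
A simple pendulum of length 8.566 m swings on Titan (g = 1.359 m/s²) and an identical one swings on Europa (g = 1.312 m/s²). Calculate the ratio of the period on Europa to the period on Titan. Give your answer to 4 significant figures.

T ∝ 1/√g, so T₂/T₁ = √(g₁/g₂) = √(1.359/1.312) = 1.018.

1.018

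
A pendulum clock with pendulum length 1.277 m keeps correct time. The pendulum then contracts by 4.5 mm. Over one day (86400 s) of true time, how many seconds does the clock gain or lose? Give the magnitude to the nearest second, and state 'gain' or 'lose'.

gain 153 s

T ∝ √L, so T'/T = √(1.27250/1.277) = 0.998237.
In 86400 s of true time the clock registers 86400/0.998237 = 86552.6 s, so it gains 153 s.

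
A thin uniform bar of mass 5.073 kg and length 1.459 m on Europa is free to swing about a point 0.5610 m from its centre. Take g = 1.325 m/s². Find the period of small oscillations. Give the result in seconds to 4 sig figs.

5.112 s

For a physical pendulum T = 2π√(I/(mgd)), with d = 0.56100 m from pivot to centre of mass.
I_cm = mL²/12 = 5.073 × 1.459²/12 = 0.89990 kg·m²; I = I_cm + md² = 0.89990 + 5.073 × 0.56100² = 2.4965 kg·m².
T = 2π√(2.4965/(5.073 × 1.325 × 0.56100)) = 5.112 s.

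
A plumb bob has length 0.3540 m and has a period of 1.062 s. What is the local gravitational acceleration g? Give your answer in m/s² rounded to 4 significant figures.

From T = 2π√(L/g), g = 4π²L/T² = 4π² × 0.3540/1.0620² = 12.39 m/s².

12.39 m/s²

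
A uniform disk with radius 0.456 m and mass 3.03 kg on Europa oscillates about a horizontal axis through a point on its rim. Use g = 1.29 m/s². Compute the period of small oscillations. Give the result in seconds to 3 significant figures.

I_cm = ½mr² = 0.3150 kg·m². The pivot is at distance d = 0.456 m from the centre of mass.
By the parallel-axis theorem, I = I_cm + md² = 0.3150 + 0.6300 = 0.9451 kg·m².
T = 2π√(I/(mgd)) = 2π√(0.9451/(3.03 × 1.29 × 0.456)) = 4.58 s.

4.58 s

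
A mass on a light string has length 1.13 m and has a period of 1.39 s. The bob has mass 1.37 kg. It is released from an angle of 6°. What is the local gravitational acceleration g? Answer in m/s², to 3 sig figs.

23.1 m/s²

From T = 2π√(L/g), g = 4π²L/T² = 4π² × 1.13/1.390² = 23.1 m/s².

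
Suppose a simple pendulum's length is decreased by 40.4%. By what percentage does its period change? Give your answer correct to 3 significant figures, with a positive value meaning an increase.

-22.8%

T ∝ √L, so T'/T = √(0.5960) = 0.7720.
Percentage change in T = (0.7720 − 1) × 100% = -22.8%.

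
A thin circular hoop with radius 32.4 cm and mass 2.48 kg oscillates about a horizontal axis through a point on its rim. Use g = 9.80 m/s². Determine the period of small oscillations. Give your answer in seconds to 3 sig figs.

I_cm = mr² = 0.2603 kg·m². The pivot is at distance d = 0.324 m from the centre of mass.
By the parallel-axis theorem, I = I_cm + md² = 0.2603 + 0.2603 = 0.5207 kg·m².
T = 2π√(I/(mgd)) = 2π√(0.5207/(2.48 × 9.80 × 0.324)) = 1.62 s.

1.62 s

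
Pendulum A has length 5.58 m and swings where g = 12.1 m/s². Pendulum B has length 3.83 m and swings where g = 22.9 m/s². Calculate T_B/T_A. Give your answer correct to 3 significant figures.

T = 2π√(L/g), so T_B/T_A = √((L_B/g_B)/(L_A/g_A)) = √((3.83/22.9)/(5.58/12.1)) = 0.602.

0.602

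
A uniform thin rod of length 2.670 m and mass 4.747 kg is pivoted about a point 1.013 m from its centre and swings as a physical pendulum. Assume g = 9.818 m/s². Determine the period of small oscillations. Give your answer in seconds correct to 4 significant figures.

2.536 s

For a physical pendulum T = 2π√(I/(mgd)), with d = 1.0130 m from pivot to centre of mass.
I_cm = mL²/12 = 4.747 × 2.670²/12 = 2.8201 kg·m²; I = I_cm + md² = 2.8201 + 4.747 × 1.0130² = 7.6913 kg·m².
T = 2π√(7.6913/(4.747 × 9.818 × 1.0130)) = 2.536 s.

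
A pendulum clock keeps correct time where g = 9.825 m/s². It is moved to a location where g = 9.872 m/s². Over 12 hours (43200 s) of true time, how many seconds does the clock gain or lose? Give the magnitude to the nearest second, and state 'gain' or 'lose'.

gain 103 s

The clock's period scales as T ∝ 1/√g, so T'/T = √(9.825/9.872) = 0.997617.
In 43200 s of true time the clock registers 43200/0.997617 = 43303.2 s, so it gains 103 s.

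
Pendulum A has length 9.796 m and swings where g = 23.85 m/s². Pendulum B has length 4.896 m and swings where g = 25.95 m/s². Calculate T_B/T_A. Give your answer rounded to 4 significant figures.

T = 2π√(L/g), so T_B/T_A = √((L_B/g_B)/(L_A/g_A)) = √((4.896/25.95)/(9.796/23.85)) = 0.6778.

0.6778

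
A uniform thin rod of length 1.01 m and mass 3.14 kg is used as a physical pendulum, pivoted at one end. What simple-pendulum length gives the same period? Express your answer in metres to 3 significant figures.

The equivalent simple-pendulum length is L_eq = I/(md), where I is about the pivot and d = 0.5050 m.
I_cm = (1/12)mL² = 0.2669 kg·m², so I = I_cm + md² = 0.2669 + 0.8008 = 1.068 kg·m².
L_eq = 1.068/(3.14 × 0.5050) = 0.673 m.

0.673 m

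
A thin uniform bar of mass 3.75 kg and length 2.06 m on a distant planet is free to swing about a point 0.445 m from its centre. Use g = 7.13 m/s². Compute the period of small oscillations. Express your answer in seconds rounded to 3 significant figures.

For a physical pendulum T = 2π√(I/(mgd)), with d = 0.4450 m from pivot to centre of mass.
I_cm = mL²/12 = 3.75 × 2.06²/12 = 1.326 kg·m²; I = I_cm + md² = 1.326 + 3.75 × 0.4450² = 2.069 kg·m².
T = 2π√(2.069/(3.75 × 7.13 × 0.4450)) = 2.62 s.

2.62 s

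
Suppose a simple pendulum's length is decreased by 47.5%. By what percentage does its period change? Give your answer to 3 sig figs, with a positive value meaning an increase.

T ∝ √L, so T'/T = √(0.5250) = 0.7246.
Percentage change in T = (0.7246 − 1) × 100% = -27.5%.

-27.5%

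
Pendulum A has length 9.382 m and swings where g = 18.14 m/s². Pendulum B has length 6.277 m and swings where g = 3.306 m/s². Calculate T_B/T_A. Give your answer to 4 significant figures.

1.916

T = 2π√(L/g), so T_B/T_A = √((L_B/g_B)/(L_A/g_A)) = √((6.277/3.306)/(9.382/18.14)) = 1.916.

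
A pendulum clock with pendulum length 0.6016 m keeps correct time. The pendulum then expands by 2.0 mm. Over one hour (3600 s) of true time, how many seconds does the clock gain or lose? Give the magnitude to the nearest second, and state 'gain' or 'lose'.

T ∝ √L, so T'/T = √(0.60360/0.6016) = 1.00166.
In 3600 s of true time the clock registers 3600/1.00166 = 3594.0 s, so it loses 6 s.

lose 6 s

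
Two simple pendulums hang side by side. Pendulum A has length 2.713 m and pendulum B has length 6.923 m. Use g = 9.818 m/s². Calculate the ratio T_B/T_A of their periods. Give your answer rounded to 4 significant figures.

T ∝ √L, so T_B/T_A = √(L_B/L_A) = √(6.923/2.713) = 1.597.

1.597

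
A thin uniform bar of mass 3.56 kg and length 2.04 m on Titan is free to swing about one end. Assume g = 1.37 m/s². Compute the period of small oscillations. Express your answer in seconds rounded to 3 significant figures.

6.26 s

For a physical pendulum T = 2π√(I/(mgd)), with d = 1.020 m from pivot to centre of mass.
I_cm = mL²/12 = 3.56 × 2.04²/12 = 1.235 kg·m²; I = I_cm + md² = 1.235 + 3.56 × 1.020² = 4.938 kg·m².
T = 2π√(4.938/(3.56 × 1.37 × 1.020)) = 6.26 s.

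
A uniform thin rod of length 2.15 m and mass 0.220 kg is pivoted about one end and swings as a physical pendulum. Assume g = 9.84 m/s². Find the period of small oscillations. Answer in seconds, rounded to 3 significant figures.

2.40 s

For a physical pendulum T = 2π√(I/(mgd)), with d = 1.075 m from pivot to centre of mass.
I_cm = mL²/12 = 0.220 × 2.15²/12 = 0.08475 kg·m²; I = I_cm + md² = 0.08475 + 0.220 × 1.075² = 0.3390 kg·m².
T = 2π√(0.3390/(0.220 × 9.84 × 1.075)) = 2.40 s.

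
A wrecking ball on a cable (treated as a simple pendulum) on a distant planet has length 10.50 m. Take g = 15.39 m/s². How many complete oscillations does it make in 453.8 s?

T = 2π√(L/g) = 2π√(10.50/15.39) = 5.1899 s.
Number of complete oscillations = ⌊453.8/5.1899⌋ = ⌊87.440⌋ = 87.

87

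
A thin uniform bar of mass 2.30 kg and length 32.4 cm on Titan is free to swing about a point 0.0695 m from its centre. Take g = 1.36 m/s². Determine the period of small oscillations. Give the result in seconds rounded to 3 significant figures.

For a physical pendulum T = 2π√(I/(mgd)), with d = 0.06950 m from pivot to centre of mass.
I_cm = mL²/12 = 2.30 × 0.324²/12 = 0.02012 kg·m²; I = I_cm + md² = 0.02012 + 2.30 × 0.06950² = 0.03123 kg·m².
T = 2π√(0.03123/(2.30 × 1.36 × 0.06950)) = 2.38 s.

2.38 s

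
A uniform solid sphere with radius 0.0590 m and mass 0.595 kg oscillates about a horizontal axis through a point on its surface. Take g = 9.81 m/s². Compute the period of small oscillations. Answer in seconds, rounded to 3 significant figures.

I_cm = (2/5)mr² = 0.0008285 kg·m². The pivot is at distance d = 0.0590 m from the centre of mass.
By the parallel-axis theorem, I = I_cm + md² = 0.0008285 + 0.002071 = 0.002900 kg·m².
T = 2π√(I/(mgd)) = 2π√(0.002900/(0.595 × 9.81 × 0.0590)) = 0.577 s.

0.577 s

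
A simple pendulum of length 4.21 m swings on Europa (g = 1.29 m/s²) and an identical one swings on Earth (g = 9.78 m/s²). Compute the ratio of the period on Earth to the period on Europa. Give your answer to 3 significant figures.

0.363

T ∝ 1/√g, so T₂/T₁ = √(g₁/g₂) = √(1.29/9.78) = 0.363.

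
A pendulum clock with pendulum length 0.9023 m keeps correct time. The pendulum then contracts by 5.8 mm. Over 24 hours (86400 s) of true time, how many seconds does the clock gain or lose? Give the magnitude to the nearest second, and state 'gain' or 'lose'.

T ∝ √L, so T'/T = √(0.89650/0.9023) = 0.996781.
In 86400 s of true time the clock registers 86400/0.996781 = 86679.0 s, so it gains 279 s.

gain 279 s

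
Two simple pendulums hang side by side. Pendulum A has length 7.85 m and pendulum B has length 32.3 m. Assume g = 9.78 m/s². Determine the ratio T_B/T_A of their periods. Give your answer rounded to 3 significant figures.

T ∝ √L, so T_B/T_A = √(L_B/L_A) = √(32.3/7.85) = 2.03.

2.03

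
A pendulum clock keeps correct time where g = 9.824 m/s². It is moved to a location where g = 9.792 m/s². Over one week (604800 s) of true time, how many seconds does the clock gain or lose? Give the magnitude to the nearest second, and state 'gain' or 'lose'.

lose 986 s

The clock's period scales as T ∝ 1/√g, so T'/T = √(9.824/9.792) = 1.00163.
In 604800 s of true time the clock registers 604800/1.00163 = 603814.2 s, so it loses 986 s.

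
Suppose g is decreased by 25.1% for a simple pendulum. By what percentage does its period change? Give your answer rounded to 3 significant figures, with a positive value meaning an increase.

15.5%

T ∝ 1/√g, so T'/T = 1/√(0.7490) = 1.155.
Percentage change in T = (1.155 − 1) × 100% = 15.5%.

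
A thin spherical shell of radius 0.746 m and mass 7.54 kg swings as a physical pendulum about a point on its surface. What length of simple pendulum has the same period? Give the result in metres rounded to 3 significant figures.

The equivalent simple-pendulum length is L_eq = I/(md), where I is about the pivot and d = 0.7460 m.
I_cm = (2/3)mR² = 2.797 kg·m², so I = I_cm + md² = 2.797 + 4.196 = 6.994 kg·m².
L_eq = 6.994/(7.54 × 0.7460) = 1.24 m.

1.24 m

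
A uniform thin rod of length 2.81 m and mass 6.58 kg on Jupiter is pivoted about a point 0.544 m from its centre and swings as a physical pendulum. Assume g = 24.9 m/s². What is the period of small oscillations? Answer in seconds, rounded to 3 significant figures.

1.67 s

For a physical pendulum T = 2π√(I/(mgd)), with d = 0.5440 m from pivot to centre of mass.
I_cm = mL²/12 = 6.58 × 2.81²/12 = 4.330 kg·m²; I = I_cm + md² = 4.330 + 6.58 × 0.5440² = 6.277 kg·m².
T = 2π√(6.277/(6.58 × 24.9 × 0.5440)) = 1.67 s.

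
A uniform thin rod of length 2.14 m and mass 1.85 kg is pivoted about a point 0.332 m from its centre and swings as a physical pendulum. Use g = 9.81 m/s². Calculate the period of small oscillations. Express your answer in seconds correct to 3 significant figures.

For a physical pendulum T = 2π√(I/(mgd)), with d = 0.3320 m from pivot to centre of mass.
I_cm = mL²/12 = 1.85 × 2.14²/12 = 0.7060 kg·m²; I = I_cm + md² = 0.7060 + 1.85 × 0.3320² = 0.9099 kg·m².
T = 2π√(0.9099/(1.85 × 9.81 × 0.3320)) = 2.44 s.

2.44 s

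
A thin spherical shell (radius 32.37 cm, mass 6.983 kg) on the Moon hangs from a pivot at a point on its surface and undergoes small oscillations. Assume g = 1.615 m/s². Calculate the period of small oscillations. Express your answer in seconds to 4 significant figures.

3.632 s

I_cm = (2/3)mr² = 0.48779 kg·m². The pivot is at distance d = 0.3237 m from the centre of mass.
By the parallel-axis theorem, I = I_cm + md² = 0.48779 + 0.73169 = 1.2195 kg·m².
T = 2π√(I/(mgd)) = 2π√(1.2195/(6.983 × 1.615 × 0.3237)) = 3.632 s.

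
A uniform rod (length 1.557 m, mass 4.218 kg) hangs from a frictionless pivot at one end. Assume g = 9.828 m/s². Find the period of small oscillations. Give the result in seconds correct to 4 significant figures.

2.042 s

For a physical pendulum T = 2π√(I/(mgd)), with d = 0.77850 m from pivot to centre of mass.
I_cm = mL²/12 = 4.218 × 1.557²/12 = 0.85212 kg·m²; I = I_cm + md² = 0.85212 + 4.218 × 0.77850² = 3.4085 kg·m².
T = 2π√(3.4085/(4.218 × 9.828 × 0.77850)) = 2.042 s.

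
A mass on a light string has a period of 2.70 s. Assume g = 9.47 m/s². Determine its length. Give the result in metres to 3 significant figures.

From T = 2π√(L/g), L = gT²/(4π²) = 9.47 × 2.700²/(4π²) = 1.75 m.

1.75 m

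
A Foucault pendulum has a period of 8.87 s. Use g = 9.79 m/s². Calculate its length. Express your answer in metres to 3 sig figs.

From T = 2π√(L/g), L = gT²/(4π²) = 9.79 × 8.870²/(4π²) = 19.5 m.

19.5 m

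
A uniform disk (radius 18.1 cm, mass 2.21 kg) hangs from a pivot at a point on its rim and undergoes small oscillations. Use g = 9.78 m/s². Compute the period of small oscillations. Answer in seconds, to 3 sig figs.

1.05 s

I_cm = ½mr² = 0.03620 kg·m². The pivot is at distance d = 0.181 m from the centre of mass.
By the parallel-axis theorem, I = I_cm + md² = 0.03620 + 0.07240 = 0.1086 kg·m².
T = 2π√(I/(mgd)) = 2π√(0.1086/(2.21 × 9.78 × 0.181)) = 1.05 s.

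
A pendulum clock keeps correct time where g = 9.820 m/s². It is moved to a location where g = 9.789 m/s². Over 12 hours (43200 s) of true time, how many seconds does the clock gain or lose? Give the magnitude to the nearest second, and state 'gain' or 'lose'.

lose 68 s

The clock's period scales as T ∝ 1/√g, so T'/T = √(9.820/9.789) = 1.00158.
In 43200 s of true time the clock registers 43200/1.00158 = 43131.8 s, so it loses 68 s.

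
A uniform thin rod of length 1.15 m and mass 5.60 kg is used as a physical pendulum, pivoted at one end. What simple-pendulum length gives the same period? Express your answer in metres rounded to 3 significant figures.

0.767 m

The equivalent simple-pendulum length is L_eq = I/(md), where I is about the pivot and d = 0.5750 m.
I_cm = (1/12)mL² = 0.6172 kg·m², so I = I_cm + md² = 0.6172 + 1.851 = 2.469 kg·m².
L_eq = 2.469/(5.60 × 0.5750) = 0.767 m.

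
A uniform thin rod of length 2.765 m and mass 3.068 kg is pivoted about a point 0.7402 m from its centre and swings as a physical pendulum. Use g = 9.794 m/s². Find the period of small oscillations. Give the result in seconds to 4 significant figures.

For a physical pendulum T = 2π√(I/(mgd)), with d = 0.74020 m from pivot to centre of mass.
I_cm = mL²/12 = 3.068 × 2.765²/12 = 1.9546 kg·m²; I = I_cm + md² = 1.9546 + 3.068 × 0.74020² = 3.6356 kg·m².
T = 2π√(3.6356/(3.068 × 9.794 × 0.74020)) = 2.540 s.

2.540 s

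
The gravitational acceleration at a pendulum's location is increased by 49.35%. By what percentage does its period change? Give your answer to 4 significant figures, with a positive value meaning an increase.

-18.17%

T ∝ 1/√g, so T'/T = 1/√(1.4935) = 0.81827.
Percentage change in T = (0.81827 − 1) × 100% = -18.17%.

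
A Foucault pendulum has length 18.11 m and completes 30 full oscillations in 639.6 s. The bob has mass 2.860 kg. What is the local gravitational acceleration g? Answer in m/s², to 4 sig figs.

1.573 m/s²

T = 639.6/30 = 21.320 s.
From T = 2π√(L/g), g = 4π²L/T² = 4π² × 18.11/21.320² = 1.573 m/s².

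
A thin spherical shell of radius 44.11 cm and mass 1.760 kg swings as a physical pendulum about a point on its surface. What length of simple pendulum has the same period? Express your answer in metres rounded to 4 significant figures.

The equivalent simple-pendulum length is L_eq = I/(md), where I is about the pivot and d = 0.44110 m.
I_cm = (2/3)mR² = 0.22829 kg·m², so I = I_cm + md² = 0.22829 + 0.34244 = 0.57074 kg·m².
L_eq = 0.57074/(1.760 × 0.44110) = 0.7352 m.

0.7352 m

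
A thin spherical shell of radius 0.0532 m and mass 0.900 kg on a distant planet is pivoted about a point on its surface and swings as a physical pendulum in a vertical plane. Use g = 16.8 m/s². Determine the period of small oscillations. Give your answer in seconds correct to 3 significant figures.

I_cm = (2/3)mr² = 0.001698 kg·m². The pivot is at distance d = 0.0532 m from the centre of mass.
By the parallel-axis theorem, I = I_cm + md² = 0.001698 + 0.002547 = 0.004245 kg·m².
T = 2π√(I/(mgd)) = 2π√(0.004245/(0.900 × 16.8 × 0.0532)) = 0.456 s.

0.456 s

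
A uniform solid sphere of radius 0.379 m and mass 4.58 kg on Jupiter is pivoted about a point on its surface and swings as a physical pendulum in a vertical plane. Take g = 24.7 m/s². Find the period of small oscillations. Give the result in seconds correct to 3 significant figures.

0.921 s

I_cm = (2/5)mr² = 0.2632 kg·m². The pivot is at distance d = 0.379 m from the centre of mass.
By the parallel-axis theorem, I = I_cm + md² = 0.2632 + 0.6579 = 0.9210 kg·m².
T = 2π√(I/(mgd)) = 2π√(0.9210/(4.58 × 24.7 × 0.379)) = 0.921 s.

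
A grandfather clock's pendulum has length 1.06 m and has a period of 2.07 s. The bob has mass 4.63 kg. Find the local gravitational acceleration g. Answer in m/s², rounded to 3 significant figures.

From T = 2π√(L/g), g = 4π²L/T² = 4π² × 1.06/2.070² = 9.77 m/s².

9.77 m/s²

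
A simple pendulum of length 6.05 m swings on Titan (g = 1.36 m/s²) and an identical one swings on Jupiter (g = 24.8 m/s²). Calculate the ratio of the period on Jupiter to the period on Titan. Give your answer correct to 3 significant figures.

T ∝ 1/√g, so T₂/T₁ = √(g₁/g₂) = √(1.36/24.8) = 0.234.

0.234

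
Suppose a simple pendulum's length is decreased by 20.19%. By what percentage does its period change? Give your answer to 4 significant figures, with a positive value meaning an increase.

T ∝ √L, so T'/T = √(0.79810) = 0.89336.
Percentage change in T = (0.89336 − 1) × 100% = -10.66%.

-10.66%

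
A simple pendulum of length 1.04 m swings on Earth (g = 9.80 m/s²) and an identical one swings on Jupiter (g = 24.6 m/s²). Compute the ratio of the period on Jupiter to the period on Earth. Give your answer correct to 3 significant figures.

0.631

T ∝ 1/√g, so T₂/T₁ = √(g₁/g₂) = √(9.80/24.6) = 0.631.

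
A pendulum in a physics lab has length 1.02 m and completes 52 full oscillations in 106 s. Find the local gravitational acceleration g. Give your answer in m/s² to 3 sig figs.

9.69 m/s²

T = 106/52 = 2.038 s.
From T = 2π√(L/g), g = 4π²L/T² = 4π² × 1.02/2.038² = 9.69 m/s².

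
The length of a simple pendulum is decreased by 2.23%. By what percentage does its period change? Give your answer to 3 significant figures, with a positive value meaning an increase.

T ∝ √L, so T'/T = √(0.9777) = 0.9888.
Percentage change in T = (0.9888 − 1) × 100% = -1.12%.

-1.12%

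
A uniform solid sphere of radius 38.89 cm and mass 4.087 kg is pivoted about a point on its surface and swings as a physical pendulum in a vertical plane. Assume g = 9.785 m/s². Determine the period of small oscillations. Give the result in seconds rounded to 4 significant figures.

I_cm = (2/5)mr² = 0.24725 kg·m². The pivot is at distance d = 0.3889 m from the centre of mass.
By the parallel-axis theorem, I = I_cm + md² = 0.24725 + 0.61813 = 0.86538 kg·m².
T = 2π√(I/(mgd)) = 2π√(0.86538/(4.087 × 9.785 × 0.3889)) = 1.482 s.

1.482 s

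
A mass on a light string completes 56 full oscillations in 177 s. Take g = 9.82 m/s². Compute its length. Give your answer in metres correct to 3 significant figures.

2.48 m

T = 177/56 = 3.161 s.
From T = 2π√(L/g), L = gT²/(4π²) = 9.82 × 3.161²/(4π²) = 2.48 m.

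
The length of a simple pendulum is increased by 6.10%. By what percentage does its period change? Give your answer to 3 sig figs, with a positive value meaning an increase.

T ∝ √L, so T'/T = √(1.061) = 1.030.
Percentage change in T = (1.030 − 1) × 100% = 3.00%.

3.00%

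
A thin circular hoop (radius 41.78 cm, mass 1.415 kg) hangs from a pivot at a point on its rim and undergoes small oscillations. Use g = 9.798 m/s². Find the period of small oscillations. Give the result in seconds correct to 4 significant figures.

1.835 s

I_cm = mr² = 0.24700 kg·m². The pivot is at distance d = 0.4178 m from the centre of mass.
By the parallel-axis theorem, I = I_cm + md² = 0.24700 + 0.24700 = 0.49400 kg·m².
T = 2π√(I/(mgd)) = 2π√(0.49400/(1.415 × 9.798 × 0.4178)) = 1.835 s.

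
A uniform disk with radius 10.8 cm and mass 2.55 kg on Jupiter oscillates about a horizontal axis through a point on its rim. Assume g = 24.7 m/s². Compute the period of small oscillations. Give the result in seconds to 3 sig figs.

0.509 s

I_cm = ½mr² = 0.01487 kg·m². The pivot is at distance d = 0.108 m from the centre of mass.
By the parallel-axis theorem, I = I_cm + md² = 0.01487 + 0.02974 = 0.04461 kg·m².
T = 2π√(I/(mgd)) = 2π√(0.04461/(2.55 × 24.7 × 0.108)) = 0.509 s.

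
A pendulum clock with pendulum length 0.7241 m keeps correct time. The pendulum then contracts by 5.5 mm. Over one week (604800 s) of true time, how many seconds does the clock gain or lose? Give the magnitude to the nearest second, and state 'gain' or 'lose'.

gain 2310 s

T ∝ √L, so T'/T = √(0.71860/0.7241) = 0.996195.
In 604800 s of true time the clock registers 604800/0.996195 = 607110.1 s, so it gains 2310 s.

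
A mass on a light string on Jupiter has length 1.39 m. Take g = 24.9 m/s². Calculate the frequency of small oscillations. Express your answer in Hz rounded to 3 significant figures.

0.674 Hz

T = 2π√(L/g) = 2π√(1.39/24.9) = 1.485 s, so f = 1/T = 0.674 Hz.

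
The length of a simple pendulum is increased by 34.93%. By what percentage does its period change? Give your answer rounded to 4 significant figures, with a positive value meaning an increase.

T ∝ √L, so T'/T = √(1.3493) = 1.1616.
Percentage change in T = (1.1616 − 1) × 100% = 16.16%.

16.16%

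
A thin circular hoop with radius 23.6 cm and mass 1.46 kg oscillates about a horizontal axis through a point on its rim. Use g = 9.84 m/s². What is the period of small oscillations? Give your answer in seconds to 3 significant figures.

I_cm = mr² = 0.08132 kg·m². The pivot is at distance d = 0.236 m from the centre of mass.
By the parallel-axis theorem, I = I_cm + md² = 0.08132 + 0.08132 = 0.1626 kg·m².
T = 2π√(I/(mgd)) = 2π√(0.1626/(1.46 × 9.84 × 0.236)) = 1.38 s.

1.38 s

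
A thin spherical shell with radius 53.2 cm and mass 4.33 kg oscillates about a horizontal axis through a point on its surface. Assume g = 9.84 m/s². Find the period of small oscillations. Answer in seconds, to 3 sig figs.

1.89 s

I_cm = (2/3)mr² = 0.8170 kg·m². The pivot is at distance d = 0.532 m from the centre of mass.
By the parallel-axis theorem, I = I_cm + md² = 0.8170 + 1.225 = 2.042 kg·m².
T = 2π√(I/(mgd)) = 2π√(2.042/(4.33 × 9.84 × 0.532)) = 1.89 s.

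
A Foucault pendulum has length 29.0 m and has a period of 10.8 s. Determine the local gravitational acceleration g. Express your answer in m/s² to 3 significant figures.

9.82 m/s²

From T = 2π√(L/g), g = 4π²L/T² = 4π² × 29.0/10.80² = 9.82 m/s².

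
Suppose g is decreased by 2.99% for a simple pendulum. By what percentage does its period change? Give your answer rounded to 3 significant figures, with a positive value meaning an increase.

T ∝ 1/√g, so T'/T = 1/√(0.9701) = 1.015.
Percentage change in T = (1.015 − 1) × 100% = 1.53%.

1.53%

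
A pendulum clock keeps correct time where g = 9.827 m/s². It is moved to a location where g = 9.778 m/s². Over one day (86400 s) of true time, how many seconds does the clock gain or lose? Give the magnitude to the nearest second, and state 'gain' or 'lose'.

The clock's period scales as T ∝ 1/√g, so T'/T = √(9.827/9.778) = 1.00250.
In 86400 s of true time the clock registers 86400/1.00250 = 86184.3 s, so it loses 216 s.

lose 216 s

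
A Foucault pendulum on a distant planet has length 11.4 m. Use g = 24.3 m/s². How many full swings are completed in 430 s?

T = 2π√(L/g) = 2π√(11.4/24.3) = 4.304 s.
Number of complete oscillations = ⌊430/4.304⌋ = ⌊99.92⌋ = 99.

99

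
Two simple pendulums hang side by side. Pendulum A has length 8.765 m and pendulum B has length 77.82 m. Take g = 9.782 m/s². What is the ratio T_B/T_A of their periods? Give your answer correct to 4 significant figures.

T ∝ √L, so T_B/T_A = √(L_B/L_A) = √(77.82/8.765) = 2.980.

2.980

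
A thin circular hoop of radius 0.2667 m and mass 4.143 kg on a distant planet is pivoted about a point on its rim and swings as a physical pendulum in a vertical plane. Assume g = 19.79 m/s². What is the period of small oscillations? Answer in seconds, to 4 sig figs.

I_cm = mr² = 0.29469 kg·m². The pivot is at distance d = 0.2667 m from the centre of mass.
By the parallel-axis theorem, I = I_cm + md² = 0.29469 + 0.29469 = 0.58937 kg·m².
T = 2π√(I/(mgd)) = 2π√(0.58937/(4.143 × 19.79 × 0.2667)) = 1.032 s.

1.032 s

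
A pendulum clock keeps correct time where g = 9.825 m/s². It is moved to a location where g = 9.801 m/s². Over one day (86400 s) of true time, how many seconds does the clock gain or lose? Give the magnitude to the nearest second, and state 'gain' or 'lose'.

The clock's period scales as T ∝ 1/√g, so T'/T = √(9.825/9.801) = 1.00122.
In 86400 s of true time the clock registers 86400/1.00122 = 86294.4 s, so it loses 106 s.

lose 106 s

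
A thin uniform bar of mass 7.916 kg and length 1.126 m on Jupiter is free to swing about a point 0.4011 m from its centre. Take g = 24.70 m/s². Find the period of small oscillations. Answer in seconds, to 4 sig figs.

For a physical pendulum T = 2π√(I/(mgd)), with d = 0.40110 m from pivot to centre of mass.
I_cm = mL²/12 = 7.916 × 1.126²/12 = 0.83638 kg·m²; I = I_cm + md² = 0.83638 + 7.916 × 0.40110² = 2.1099 kg·m².
T = 2π√(2.1099/(7.916 × 24.70 × 0.40110)) = 1.031 s.

1.031 s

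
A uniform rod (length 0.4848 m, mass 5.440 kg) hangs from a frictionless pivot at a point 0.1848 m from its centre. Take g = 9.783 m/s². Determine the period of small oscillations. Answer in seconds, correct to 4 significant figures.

For a physical pendulum T = 2π√(I/(mgd)), with d = 0.18480 m from pivot to centre of mass.
I_cm = mL²/12 = 5.440 × 0.4848²/12 = 0.10655 kg·m²; I = I_cm + md² = 0.10655 + 5.440 × 0.18480² = 0.29233 kg·m².
T = 2π√(0.29233/(5.440 × 9.783 × 0.18480)) = 1.083 s.

1.083 s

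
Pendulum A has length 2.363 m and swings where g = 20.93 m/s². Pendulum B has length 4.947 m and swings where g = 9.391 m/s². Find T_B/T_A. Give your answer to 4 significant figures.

T = 2π√(L/g), so T_B/T_A = √((L_B/g_B)/(L_A/g_A)) = √((4.947/9.391)/(2.363/20.93)) = 2.160.

2.160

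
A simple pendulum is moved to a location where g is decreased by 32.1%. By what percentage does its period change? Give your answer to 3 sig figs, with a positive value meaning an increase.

T ∝ 1/√g, so T'/T = 1/√(0.6790) = 1.214.
Percentage change in T = (1.214 − 1) × 100% = 21.4%.

21.4%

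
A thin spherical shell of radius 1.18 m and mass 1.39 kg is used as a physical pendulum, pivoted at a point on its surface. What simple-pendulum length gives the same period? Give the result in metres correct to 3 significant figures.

1.97 m

The equivalent simple-pendulum length is L_eq = I/(md), where I is about the pivot and d = 1.180 m.
I_cm = (2/3)mR² = 1.290 kg·m², so I = I_cm + md² = 1.290 + 1.935 = 3.226 kg·m².
L_eq = 3.226/(1.39 × 1.180) = 1.97 m.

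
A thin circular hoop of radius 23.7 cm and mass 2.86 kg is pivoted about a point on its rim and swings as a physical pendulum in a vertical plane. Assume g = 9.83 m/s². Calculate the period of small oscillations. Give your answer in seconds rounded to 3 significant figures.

1.38 s

I_cm = mr² = 0.1606 kg·m². The pivot is at distance d = 0.237 m from the centre of mass.
By the parallel-axis theorem, I = I_cm + md² = 0.1606 + 0.1606 = 0.3213 kg·m².
T = 2π√(I/(mgd)) = 2π√(0.3213/(2.86 × 9.83 × 0.237)) = 1.38 s.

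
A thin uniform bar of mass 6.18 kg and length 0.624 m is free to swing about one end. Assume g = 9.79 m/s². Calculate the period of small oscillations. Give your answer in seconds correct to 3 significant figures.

For a physical pendulum T = 2π√(I/(mgd)), with d = 0.3120 m from pivot to centre of mass.
I_cm = mL²/12 = 6.18 × 0.624²/12 = 0.2005 kg·m²; I = I_cm + md² = 0.2005 + 6.18 × 0.3120² = 0.8021 kg·m².
T = 2π√(0.8021/(6.18 × 9.79 × 0.3120)) = 1.30 s.

1.30 s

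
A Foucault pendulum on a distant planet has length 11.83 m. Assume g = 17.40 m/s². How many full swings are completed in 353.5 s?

T = 2π√(L/g) = 2π√(11.83/17.40) = 5.1808 s.
Number of complete oscillations = ⌊353.5/5.1808⌋ = ⌊68.233⌋ = 68.

68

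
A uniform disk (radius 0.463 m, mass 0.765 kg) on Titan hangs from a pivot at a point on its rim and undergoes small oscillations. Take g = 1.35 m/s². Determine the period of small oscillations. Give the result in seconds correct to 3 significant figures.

4.51 s

I_cm = ½mr² = 0.08200 kg·m². The pivot is at distance d = 0.463 m from the centre of mass.
By the parallel-axis theorem, I = I_cm + md² = 0.08200 + 0.1640 = 0.2460 kg·m².
T = 2π√(I/(mgd)) = 2π√(0.2460/(0.765 × 1.35 × 0.463)) = 4.51 s.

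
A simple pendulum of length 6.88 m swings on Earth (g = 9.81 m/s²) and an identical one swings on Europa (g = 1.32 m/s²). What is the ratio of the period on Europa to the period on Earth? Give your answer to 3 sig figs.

T ∝ 1/√g, so T₂/T₁ = √(g₁/g₂) = √(9.81/1.32) = 2.73.

2.73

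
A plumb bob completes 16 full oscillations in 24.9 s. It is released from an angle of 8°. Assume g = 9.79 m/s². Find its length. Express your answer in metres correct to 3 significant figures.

T = 24.9/16 = 1.556 s.
From T = 2π√(L/g), L = gT²/(4π²) = 9.79 × 1.556²/(4π²) = 0.601 m.

0.601 m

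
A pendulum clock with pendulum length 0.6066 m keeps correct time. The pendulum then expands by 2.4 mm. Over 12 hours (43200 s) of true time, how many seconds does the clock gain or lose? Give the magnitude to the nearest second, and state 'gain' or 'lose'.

lose 85 s

T ∝ √L, so T'/T = √(0.60900/0.6066) = 1.00198.
In 43200 s of true time the clock registers 43200/1.00198 = 43114.8 s, so it loses 85 s.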